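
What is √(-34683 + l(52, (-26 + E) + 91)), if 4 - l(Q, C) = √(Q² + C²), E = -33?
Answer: √(-34679 - 4*√233) ≈ 186.39*I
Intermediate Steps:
l(Q, C) = 4 - √(C² + Q²) (l(Q, C) = 4 - √(Q² + C²) = 4 - √(C² + Q²))
√(-34683 + l(52, (-26 + E) + 91)) = √(-34683 + (4 - √(((-26 - 33) + 91)² + 52²))) = √(-34683 + (4 - √((-59 + 91)² + 2704))) = √(-34683 + (4 - √(32² + 2704))) = √(-34683 + (4 - √(1024 + 2704))) = √(-34683 + (4 - √3728)) = √(-34683 + (4 - 4*√233)) = √(-34679 - 4*√233)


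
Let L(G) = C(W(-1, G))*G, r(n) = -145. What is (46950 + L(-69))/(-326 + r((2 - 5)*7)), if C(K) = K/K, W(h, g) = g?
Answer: -15627/157 ≈ -99.535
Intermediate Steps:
C(K) = 1
L(G) = G (L(G) = 1*G = G)
(46950 + L(-69))/(-326 + r((2 - 5)*7)) = (46950 - 69)/(-326 - 145) = 46881/(-471) = 46881*(-1/471) = -15627/157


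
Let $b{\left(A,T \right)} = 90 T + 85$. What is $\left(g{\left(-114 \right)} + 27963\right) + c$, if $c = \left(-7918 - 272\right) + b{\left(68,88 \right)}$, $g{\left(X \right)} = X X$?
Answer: $40774$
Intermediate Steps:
$g{\left(X \right)} = X^{2}$
$b{\left(A,T \right)} = 85 + 90 T$
$c = -185$ ($c = \left(-7918 - 272\right) + \left(85 + 90 \cdot 88\right) = -8190 + \left(85 + 7920\right) = -8190 + 8005 = -185$)
$\left(g{\left(-114 \right)} + 27963\right) + c = \left(\left(-114\right)^{2} + 27963\right) - 185 = \left(12996 + 27963\right) - 185 = 40959 - 185 = 40774$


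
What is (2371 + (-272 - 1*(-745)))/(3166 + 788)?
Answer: 474/659 ≈ 0.71927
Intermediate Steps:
(2371 + (-272 - 1*(-745)))/(3166 + 788) = (2371 + (-272 + 745))/3954 = (2371 + 473)*(1/3954) = 2844*(1/3954) = 474/659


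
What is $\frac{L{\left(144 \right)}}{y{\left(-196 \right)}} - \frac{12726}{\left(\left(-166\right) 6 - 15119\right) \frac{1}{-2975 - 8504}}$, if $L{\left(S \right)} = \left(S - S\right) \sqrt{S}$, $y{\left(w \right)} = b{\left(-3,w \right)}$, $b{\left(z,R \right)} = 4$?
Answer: $- \frac{146081754}{16115} \approx -9065.0$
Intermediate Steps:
$y{\left(w \right)} = 4$
$L{\left(S \right)} = 0$ ($L{\left(S \right)} = 0 \sqrt{S} = 0$)
$\frac{L{\left(144 \right)}}{y{\left(-196 \right)}} - \frac{12726}{\left(\left(-166\right) 6 - 15119\right) \frac{1}{-2975 - 8504}} = \frac{0}{4} - \frac{12726}{\left(\left(-166\right) 6 - 15119\right) \frac{1}{-2975 - 8504}} = 0 \cdot \frac{1}{4} - \frac{12726}{\left(-996 - 15119\right) \frac{1}{-11479}} = 0 - \frac{12726}{\left(-16115\right) \left(- \frac{1}{11479}\right)} = 0 - \frac{12726}{\frac{16115}{11479}} = 0 - \frac{146081754}{16115} = - \frac{146081754}{16115}$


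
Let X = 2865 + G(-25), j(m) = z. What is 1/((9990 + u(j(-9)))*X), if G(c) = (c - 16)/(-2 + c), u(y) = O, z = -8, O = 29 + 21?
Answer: 27/777055840 ≈ 3.4747e-8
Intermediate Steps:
O = 50
j(m) = -8
u(y) = 50
G(c) = (-16 + c)/(-2 + c)
X = 77396/27 (X = 2865 + (-16 - 25)/(-2 - 25) = 2865 - 41/(-27) = 2865 - 1/27*(-41) = 2865 + 41/27 = 77396/27 ≈ 2866.5)
1/((9990 + u(j(-9)))*X) = 1/((9990 + 50)*(77396/27)) = (27/77396)/10040 = (1/10040)*(27/77396) = 27/777055840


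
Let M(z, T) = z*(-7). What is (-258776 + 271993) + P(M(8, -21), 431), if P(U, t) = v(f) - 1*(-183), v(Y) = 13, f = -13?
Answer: 13413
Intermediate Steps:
M(z, T) = -7*z
P(U, t) = 196 (P(U, t) = 13 - 1*(-183) = 13 + 183 = 196)
(-258776 + 271993) + P(M(8, -21), 431) = (-258776 + 271993) + 196 = 13217 + 196 = 13413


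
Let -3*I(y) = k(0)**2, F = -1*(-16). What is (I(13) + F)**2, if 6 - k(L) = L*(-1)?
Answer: 16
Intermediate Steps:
k(L) = 6 + L (k(L) = 6 - L*(-1) = 6 - (-1)*L = 6 + L)
F = 16
I(y) = -12 (I(y) = -(6 + 0)**2/3 = -1/3*6**2 = -1/3*36 = -12)
(I(13) + F)**2 = (-12 + 16)**2 = 4**2 = 16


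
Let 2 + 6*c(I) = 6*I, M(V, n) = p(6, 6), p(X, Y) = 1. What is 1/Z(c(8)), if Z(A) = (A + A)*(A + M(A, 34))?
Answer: 9/1196 ≈ 0.0075251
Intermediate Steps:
M(V, n) = 1
c(I) = -⅓ + I (c(I) = -⅓ + (6*I)/6 = -⅓ + I)
Z(A) = 2*A*(1 + A) (Z(A) = (A + A)*(A + 1) = (2*A)*(1 + A) = 2*A*(1 + A))
1/Z(c(8)) = 1/(2*(-⅓ + 8)*(1 + (-⅓ + 8))) = 1/(2*(23/3)*(1 + 23/3)) = 1/(2*(23/3)*(26/3)) = 1/(1196/9) = 9/1196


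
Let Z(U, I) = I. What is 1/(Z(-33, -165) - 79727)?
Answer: -1/79892 ≈ -1.2517e-5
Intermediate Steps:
1/(Z(-33, -165) - 79727) = 1/(-165 - 79727) = 1/(-79892) = -1/79892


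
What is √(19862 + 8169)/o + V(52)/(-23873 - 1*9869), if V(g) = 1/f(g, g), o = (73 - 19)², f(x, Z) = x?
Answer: -1/1754584 + √28031/2916 ≈ 0.057415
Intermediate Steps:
o = 2916 (o = 54² = 2916)
V(g) = 1/g
√(19862 + 8169)/o + V(52)/(-23873 - 1*9869) = √(19862 + 8169)/2916 + 1/(52*(-23873 - 1*9869)) = √28031*(1/2916) + 1/(52*(-23873 - 9869)) = √28031/2916 + (1/52)/(-33742) = √28031/2916 + (1/52)*(-1/33742) = √28031/2916 - 1/1754584 = -1/1754584 + √28031/2916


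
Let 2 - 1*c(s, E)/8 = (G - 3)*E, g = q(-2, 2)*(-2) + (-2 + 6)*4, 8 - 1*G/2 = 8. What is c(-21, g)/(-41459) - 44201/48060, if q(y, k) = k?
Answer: -1847139499/1992519540 ≈ -0.92704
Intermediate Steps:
G = 0 (G = 16 - 2*8 = 16 - 16 = 0)
g = 12 (g = 2*(-2) + (-2 + 6)*4 = -4 + 4*4 = -4 + 16 = 12)
c(s, E) = 16 + 24*E (c(s, E) = 16 - 8*(0 - 3)*E = 16 - (-24)*E = 16 + 24*E)
c(-21, g)/(-41459) - 44201/48060 = (16 + 24*12)/(-41459) - 44201/48060 = (16 + 288)*(-1/41459) - 44201*1/48060 = 304*(-1/41459) - 44201/48060 = -304/41459 - 44201/48060 = -1847139499/1992519540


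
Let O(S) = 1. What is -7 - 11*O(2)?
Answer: -18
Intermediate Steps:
-7 - 11*O(2) = -7 - 11*1 = -7 - 11 = -18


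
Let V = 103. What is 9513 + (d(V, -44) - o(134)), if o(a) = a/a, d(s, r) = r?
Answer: 9468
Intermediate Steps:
o(a) = 1
9513 + (d(V, -44) - o(134)) = 9513 + (-44 - 1*1) = 9513 + (-44 - 1) = 9513 - 45 = 9468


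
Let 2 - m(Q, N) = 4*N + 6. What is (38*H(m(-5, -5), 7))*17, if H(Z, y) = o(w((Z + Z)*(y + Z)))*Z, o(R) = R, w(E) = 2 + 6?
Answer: 82688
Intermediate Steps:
m(Q, N) = -4 - 4*N (m(Q, N) = 2 - (4*N + 6) = 2 - (6 + 4*N) = 2 + (-6 - 4*N) = -4 - 4*N)
w(E) = 8
H(Z, y) = 8*Z
(38*H(m(-5, -5), 7))*17 = (38*(8*(-4 - 4*(-5))))*17 = (38*(8*(-4 + 20)))*17 = (38*(8*16))*17 = (38*128)*17 = 4864*17 = 82688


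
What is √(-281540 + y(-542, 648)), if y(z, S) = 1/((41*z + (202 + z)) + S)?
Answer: I*√135202094931754/21914 ≈ 530.6*I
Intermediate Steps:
y(z, S) = 1/(202 + S + 42*z) (y(z, S) = 1/((202 + 42*z) + S) = 1/(202 + S + 42*z))
√(-281540 + y(-542, 648)) = √(-281540 + 1/(202 + 648 + 42*(-542))) = √(-281540 + 1/(202 + 648 - 22764)) = √(-281540 + 1/(-21914)) = √(-281540 - 1/21914) = √(-6169667561/21914) = I*√135202094931754/21914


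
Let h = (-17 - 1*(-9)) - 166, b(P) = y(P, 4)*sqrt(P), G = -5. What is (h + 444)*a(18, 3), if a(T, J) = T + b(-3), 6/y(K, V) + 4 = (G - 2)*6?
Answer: 4860 - 810*I*sqrt(3)/23 ≈ 4860.0 - 60.998*I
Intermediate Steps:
y(K, V) = -3/23 (y(K, V) = 6/(-4 + (-5 - 2)*6) = 6/(-4 - 7*6) = 6/(-4 - 42) = 6/(-46) = 6*(-1/46) = -3/23)
b(P) = -3*sqrt(P)/23
h = -174 (h = (-17 + 9) - 166 = -8 - 166 = -174)
a(T, J) = T - 3*I*sqrt(3)/23
(h + 444)*a(18, 3) = (-174 + 444)*(18 - 3*I*sqrt(3)/23) = 270*(18 - 3*I*sqrt(3)/23) = 4860 - 810*I*sqrt(3)/23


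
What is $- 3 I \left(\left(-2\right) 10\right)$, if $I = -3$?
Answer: $-180$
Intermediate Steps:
$- 3 I \left(\left(-2\right) 10\right) = \left(-3\right) \left(-3\right) \left(\left(-2\right) 10\right) = 9 \left(-20\right) = -180$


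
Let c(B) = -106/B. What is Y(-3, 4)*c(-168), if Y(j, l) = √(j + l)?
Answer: 53/84 ≈ 0.63095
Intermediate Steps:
Y(-3, 4)*c(-168) = √(-3 + 4)*(-106/(-168)) = √1*(-106*(-1/168)) = 1*(53/84) = 53/84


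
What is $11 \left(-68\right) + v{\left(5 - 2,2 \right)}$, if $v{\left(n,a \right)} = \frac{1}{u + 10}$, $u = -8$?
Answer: $- \frac{1495}{2} \approx -747.5$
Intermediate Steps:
$v{\left(n,a \right)} = \frac{1}{2}$ ($v{\left(n,a \right)} = \frac{1}{-8 + 10} = \frac{1}{2}$)
$11 \left(-68\right) + v{\left(5 - 2,2 \right)} = 11 \left(-68\right) + \frac{1}{2} = -748 + \frac{1}{2} = - \frac{1495}{2}$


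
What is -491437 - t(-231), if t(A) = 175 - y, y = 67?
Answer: -491545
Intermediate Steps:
t(A) = 108 (t(A) = 175 - 1*67 = 175 - 67 = 108)
-491437 - t(-231) = -491437 - 1*108 = -491437 - 108 = -491545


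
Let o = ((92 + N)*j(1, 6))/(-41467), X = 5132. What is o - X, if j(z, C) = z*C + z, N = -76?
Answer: -212808756/41467 ≈ -5132.0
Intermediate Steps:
j(z, C) = z + C*z (j(z, C) = C*z + z = z + C*z)
o = -112/41467 (o = ((92 - 76)*(1*(1 + 6)))/(-41467) = (16*(1*7))*(-1/41467) = (16*7)*(-1/41467) = 112*(-1/41467) = -112/41467 ≈ -0.0027009)
o - X = -112/41467 - 1*5132 = -112/41467 - 5132 = -212808756/41467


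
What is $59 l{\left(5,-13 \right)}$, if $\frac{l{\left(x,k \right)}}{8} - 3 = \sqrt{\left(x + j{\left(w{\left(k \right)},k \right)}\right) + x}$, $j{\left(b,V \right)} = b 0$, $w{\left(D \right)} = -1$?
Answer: $1416 + 472 \sqrt{10} \approx 2908.6$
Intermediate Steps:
$j{\left(b,V \right)} = 0$
$l{\left(x,k \right)} = 24 + 8 \sqrt{2} \sqrt{x}$ ($l{\left(x,k \right)} = 24 + 8 \sqrt{\left(x + 0\right) + x} = 24 + 8 \sqrt{x + x} = 24 + 8 \sqrt{2 x} = 24 + 8 \sqrt{2} \sqrt{x}$)
$59 l{\left(5,-13 \right)} = 59 \left(24 + 8 \sqrt{2} \sqrt{5}\right) = 59 \left(24 + 8 \sqrt{10}\right) = 1416 + 472 \sqrt{10}$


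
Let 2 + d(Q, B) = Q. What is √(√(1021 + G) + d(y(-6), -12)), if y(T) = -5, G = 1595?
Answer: √(-7 + 2*√654) ≈ 6.6443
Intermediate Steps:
d(Q, B) = -2 + Q
√(√(1021 + G) + d(y(-6), -12)) = √(√(1021 + 1595) + (-2 - 5)) = √(√2616 - 7) = √(2*√654 - 7) = √(-7 + 2*√654)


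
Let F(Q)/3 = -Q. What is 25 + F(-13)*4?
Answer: 181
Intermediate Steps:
F(Q) = -3*Q (F(Q) = 3*(-Q) = -3*Q)
25 + F(-13)*4 = 25 - 3*(-13)*4 = 25 + 39*4 = 25 + 156 = 181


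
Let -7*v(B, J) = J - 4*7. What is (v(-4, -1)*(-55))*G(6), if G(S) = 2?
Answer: -3190/7 ≈ -455.71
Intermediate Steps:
v(B, J) = 4 - J/7 (v(B, J) = -(J - 4*7)/7 = -(J - 28)/7 = -(-28 + J)/7 = 4 - J/7)
(v(-4, -1)*(-55))*G(6) = ((4 - ⅐*(-1))*(-55))*2 = ((4 + ⅐)*(-55))*2 = ((29/7)*(-55))*2 = -1595/7*2 = -3190/7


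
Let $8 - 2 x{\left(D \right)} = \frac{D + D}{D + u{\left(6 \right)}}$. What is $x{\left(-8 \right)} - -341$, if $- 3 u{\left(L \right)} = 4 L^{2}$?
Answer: $\frac{2414}{7} \approx 344.86$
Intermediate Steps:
$u{\left(L \right)} = - \frac{4 L^{2}}{3}$
$x{\left(D \right)} = 4 - \frac{D}{-48 + D}$ ($x{\left(D \right)} = 4 - \frac{\left(D + D\right) \frac{1}{D - \frac{4 \cdot 6^{2}}{3}}}{2} = 4 - \frac{2 D \frac{1}{D - 48}}{2} = 4 - \frac{2 D \frac{1}{-48 + D}}{2} = 4 - \frac{D}{-48 + D}$)
$x{\left(-8 \right)} - -341 = \frac{3 \left(-64 - 8\right)}{-48 - 8} - -341 = 3 \frac{1}{-56} \left(-72\right) + 341 = 3 \left(- \frac{1}{56}\right) \left(-72\right) + 341 = \frac{27}{7} + 341 = \frac{2414}{7}$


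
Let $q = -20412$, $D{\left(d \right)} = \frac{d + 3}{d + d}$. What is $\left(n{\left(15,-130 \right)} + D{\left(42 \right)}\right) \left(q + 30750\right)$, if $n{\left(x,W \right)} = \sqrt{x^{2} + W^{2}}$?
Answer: $\frac{77535}{14} + 51690 \sqrt{685} \approx 1.3584 \cdot 10^{6}$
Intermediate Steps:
$n{\left(x,W \right)} = \sqrt{W^{2} + x^{2}}$
$D{\left(d \right)} = \frac{3 + d}{2 d}$
$\left(n{\left(15,-130 \right)} + D{\left(42 \right)}\right) \left(q + 30750\right) = \left(\sqrt{\left(-130\right)^{2} + 15^{2}} + \frac{3 + 42}{2 \cdot 42}\right) \left(-20412 + 30750\right) = \left(\sqrt{16900 + 225} + \frac{1}{2} \cdot \frac{1}{42} \cdot 45\right) 10338 = \left(\sqrt{17125} + \frac{15}{28}\right) 10338 = \left(5 \sqrt{685} + \frac{15}{28}\right) 10338 = \left(\frac{15}{28} + 5 \sqrt{685}\right) 10338 = \frac{77535}{14} + 51690 \sqrt{685}$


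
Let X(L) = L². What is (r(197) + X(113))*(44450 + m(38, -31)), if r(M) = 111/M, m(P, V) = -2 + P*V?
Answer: 108850185080/197 ≈ 5.5254e+8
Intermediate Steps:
(r(197) + X(113))*(44450 + m(38, -31)) = (111/197 + 113²)*(44450 + (-2 + 38*(-31))) = (111*(1/197) + 12769)*(44450 + (-2 - 1178)) = (111/197 + 12769)*(44450 - 1180) = (2515604/197)*43270 = 108850185080/197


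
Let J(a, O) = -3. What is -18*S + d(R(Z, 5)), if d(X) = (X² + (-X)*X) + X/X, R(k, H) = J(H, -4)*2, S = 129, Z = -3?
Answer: -2321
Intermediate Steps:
R(k, H) = -6 (R(k, H) = -3*2 = -6)
d(X) = 1 (d(X) = (X² - X²) + 1 = 0 + 1 = 1)
-18*S + d(R(Z, 5)) = -18*129 + 1 = -2322 + 1 = -2321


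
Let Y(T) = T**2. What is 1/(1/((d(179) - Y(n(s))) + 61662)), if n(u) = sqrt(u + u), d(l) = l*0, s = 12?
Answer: 61638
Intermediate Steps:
d(l) = 0
n(u) = sqrt(2)*sqrt(u) (n(u) = sqrt(2*u) = sqrt(2)*sqrt(u))
1/(1/((d(179) - Y(n(s))) + 61662)) = 1/(1/((0 - (sqrt(2)*sqrt(12))**2) + 61662)) = 1/(1/((0 - (sqrt(2)*(2*sqrt(3)))**2) + 61662)) = 1/(1/((0 - (2*sqrt(6))**2) + 61662)) = 1/(1/((0 - 1*24) + 61662)) = 1/(1/((0 - 24) + 61662)) = 1/(1/(-24 + 61662)) = 1/(1/61638) = 61638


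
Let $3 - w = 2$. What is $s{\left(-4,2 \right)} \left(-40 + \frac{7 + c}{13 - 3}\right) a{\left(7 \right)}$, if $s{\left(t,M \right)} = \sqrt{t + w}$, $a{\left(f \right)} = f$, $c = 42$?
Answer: $- \frac{2457 i \sqrt{3}}{10} \approx - 425.56 i$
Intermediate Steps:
$w = 1$ ($w = 3 - 2 = 1$)
$s{\left(t,M \right)} = \sqrt{1 + t}$ ($s{\left(t,M \right)} = \sqrt{t + 1} = \sqrt{1 + t}$)
$s{\left(-4,2 \right)} \left(-40 + \frac{7 + c}{13 - 3}\right) a{\left(7 \right)} = \sqrt{1 - 4} \left(-40 + \frac{7 + 42}{13 - 3}\right) 7 = \sqrt{-3} \left(-40 + \frac{49}{10}\right) 7 = i \sqrt{3} \left(-40 + 49 \cdot \frac{1}{10}\right) 7 = i \sqrt{3} \left(-40 + \frac{49}{10}\right) 7 = i \sqrt{3} \left(\left(- \frac{351}{10}\right) 7\right) = i \sqrt{3} \left(- \frac{2457}{10}\right) = - \frac{2457 i \sqrt{3}}{10}$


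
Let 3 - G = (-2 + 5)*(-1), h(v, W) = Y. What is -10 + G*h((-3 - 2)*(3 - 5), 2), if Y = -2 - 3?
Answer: -40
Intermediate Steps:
Y = -5
h(v, W) = -5
G = 6 (G = 3 - (-2 + 5)*(-1) = 3 - 3*(-1) = 3 - 1*(-3) = 3 + 3 = 6)
-10 + G*h((-3 - 2)*(3 - 5), 2) = -10 + 6*(-5) = -10 - 30 = -40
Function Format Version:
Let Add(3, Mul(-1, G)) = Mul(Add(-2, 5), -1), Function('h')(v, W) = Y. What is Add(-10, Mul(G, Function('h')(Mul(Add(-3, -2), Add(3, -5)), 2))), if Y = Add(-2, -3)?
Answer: -40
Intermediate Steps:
Y = -5
Function('h')(v, W) = -5
G = 6 (G = Add(3, Mul(-1, Mul(Add(-2, 5), -1))) = Add(3, Mul(-1, Mul(3, -1))) = Add(3, Mul(-1, -3)) = Add(3, 3) = 6)
Add(-10, Mul(G, Function('h')(Mul(Add(-3, -2), Add(3, -5)), 2))) = Add(-10, Mul(6, -5)) = Add(-10, -30) = -40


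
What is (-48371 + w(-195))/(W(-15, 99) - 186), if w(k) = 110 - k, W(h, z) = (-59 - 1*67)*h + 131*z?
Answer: -16022/4891 ≈ -3.2758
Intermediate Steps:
W(h, z) = -126*h + 131*z (W(h, z) = (-59 - 67)*h + 131*z = -126*h + 131*z)
(-48371 + w(-195))/(W(-15, 99) - 186) = (-48371 + (110 - 1*(-195)))/((-126*(-15) + 131*99) - 186) = (-48371 + (110 + 195))/((1890 + 12969) - 186) = (-48371 + 305)/(14859 - 186) = -48066/14673 = -48066*1/14673 = -16022/4891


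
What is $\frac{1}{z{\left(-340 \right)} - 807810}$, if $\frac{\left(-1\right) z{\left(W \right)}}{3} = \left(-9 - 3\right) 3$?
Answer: $- \frac{1}{807702} \approx -1.2381 \cdot 10^{-6}$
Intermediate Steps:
$z{\left(W \right)} = 108$ ($z{\left(W \right)} = - 3 \left(-9 - 3\right) 3 = - 3 \left(\left(-12\right) 3\right) = \left(-3\right) \left(-36\right) = 108$)
$\frac{1}{z{\left(-340 \right)} - 807810} = \frac{1}{108 - 807810} = \frac{1}{-807702} = - \frac{1}{807702}$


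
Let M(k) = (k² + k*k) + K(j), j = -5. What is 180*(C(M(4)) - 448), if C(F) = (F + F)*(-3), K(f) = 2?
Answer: -117360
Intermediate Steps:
M(k) = 2 + 2*k² (M(k) = (k² + k*k) + 2 = (k² + k²) + 2 = 2*k² + 2 = 2 + 2*k²)
C(F) = -6*F (C(F) = (2*F)*(-3) = -6*F)
180*(C(M(4)) - 448) = 180*(-6*(2 + 2*4²) - 448) = 180*(-6*(2 + 2*16) - 448) = 180*(-6*(2 + 32) - 448) = 180*(-6*34 - 448) = 180*(-204 - 448) = 180*(-652) = -117360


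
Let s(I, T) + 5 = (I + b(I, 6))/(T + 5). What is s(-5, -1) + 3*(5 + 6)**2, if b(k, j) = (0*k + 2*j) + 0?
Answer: 1439/4 ≈ 359.75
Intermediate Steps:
b(k, j) = 2*j (b(k, j) = (0 + 2*j) + 0 = 2*j + 0 = 2*j)
s(I, T) = -5 + (12 + I)/(5 + T) (s(I, T) = -5 + (I + 2*6)/(T + 5) = -5 + (I + 12)/(5 + T) = -5 + (12 + I)/(5 + T))
s(-5, -1) + 3*(5 + 6)**2 = (-13 - 5 - 5*(-1))/(5 - 1) + 3*(5 + 6)**2 = (-13 - 5 + 5)/4 + 3*11**2 = (1/4)*(-13) + 3*121 = -13/4 + 363 = 1439/4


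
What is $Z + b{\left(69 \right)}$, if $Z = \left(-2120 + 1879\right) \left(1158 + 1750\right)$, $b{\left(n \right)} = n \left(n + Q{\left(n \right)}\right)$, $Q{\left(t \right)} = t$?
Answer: $-691306$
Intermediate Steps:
$b{\left(n \right)} = 2 n^{2}$ ($b{\left(n \right)} = n \left(n + n\right) = n 2 n = 2 n^{2}$)
$Z = -700828$ ($Z = \left(-241\right) 2908 = -700828$)
$Z + b{\left(69 \right)} = -700828 + 2 \cdot 69^{2} = -700828 + 2 \cdot 4761 = -700828 + 9522 = -691306$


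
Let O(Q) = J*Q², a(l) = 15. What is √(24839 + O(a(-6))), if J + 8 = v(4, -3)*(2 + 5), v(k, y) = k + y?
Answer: √24614 ≈ 156.89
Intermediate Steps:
J = -1 (J = -8 + (4 - 3)*(2 + 5) = -8 + 1*7 = -8 + 7 = -1)
O(Q) = -Q²
√(24839 + O(a(-6))) = √(24839 - 1*15²) = √(24839 - 1*225) = √(24839 - 225) = √24614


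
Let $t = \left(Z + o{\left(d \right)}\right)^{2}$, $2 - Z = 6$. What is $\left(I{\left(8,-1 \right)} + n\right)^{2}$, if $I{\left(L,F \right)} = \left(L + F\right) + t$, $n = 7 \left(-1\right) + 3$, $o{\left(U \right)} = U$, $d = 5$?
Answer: $16$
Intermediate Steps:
$Z = -4$ ($Z = 2 - 6 = -4$)
$n = -4$ ($n = -7 + 3 = -4$)
$t = 1$ ($t = \left(-4 + 5\right)^{2} = 1^{2} = 1$)
$I{\left(L,F \right)} = 1 + F + L$ ($I{\left(L,F \right)} = \left(L + F\right) + 1 = \left(F + L\right) + 1 = 1 + F + L$)
$\left(I{\left(8,-1 \right)} + n\right)^{2} = \left(\left(1 - 1 + 8\right) - 4\right)^{2} = \left(8 - 4\right)^{2} = 4^{2} = 16$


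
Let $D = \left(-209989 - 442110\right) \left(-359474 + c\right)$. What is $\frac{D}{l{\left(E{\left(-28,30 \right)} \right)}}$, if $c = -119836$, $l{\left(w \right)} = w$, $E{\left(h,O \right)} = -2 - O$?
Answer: $- \frac{156278785845}{16} \approx -9.7674 \cdot 10^{9}$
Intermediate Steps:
$D = 312557571690$ ($D = \left(-209989 - 442110\right) \left(-359474 - 119836\right) = \left(-652099\right) \left(-479310\right) = 312557571690$)
$\frac{D}{l{\left(E{\left(-28,30 \right)} \right)}} = \frac{312557571690}{-2 - 30} = \frac{312557571690}{-32} = 312557571690 \left(- \frac{1}{32}\right) = - \frac{156278785845}{16}$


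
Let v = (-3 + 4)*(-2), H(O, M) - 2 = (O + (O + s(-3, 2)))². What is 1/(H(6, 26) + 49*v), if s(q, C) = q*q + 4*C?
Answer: 1/745 ≈ 0.0013423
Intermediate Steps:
s(q, C) = q² + 4*C
H(O, M) = 2 + (17 + 2*O)² (H(O, M) = 2 + (O + (O + ((-3)² + 4*2)))² = 2 + (O + (O + (9 + 8)))² = 2 + (O + (O + 17))² = 2 + (O + (17 + O))² = 2 + (17 + 2*O)²)
v = -2 (v = 1*(-2) = -2)
1/(H(6, 26) + 49*v) = 1/((2 + (17 + 2*6)²) + 49*(-2)) = 1/((2 + (17 + 12)²) - 98) = 1/((2 + 29²) - 98) = 1/((2 + 841) - 98) = 1/(843 - 98) = 1/745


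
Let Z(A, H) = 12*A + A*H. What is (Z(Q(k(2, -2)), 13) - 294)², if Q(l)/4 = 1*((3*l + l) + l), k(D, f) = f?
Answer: 1674436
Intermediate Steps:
Q(l) = 20*l (Q(l) = 4*(1*((3*l + l) + l)) = 4*(1*(4*l + l)) = 4*(1*(5*l)) = 4*(5*l) = 20*l)
(Z(Q(k(2, -2)), 13) - 294)² = ((20*(-2))*(12 + 13) - 294)² = (-40*25 - 294)² = (-1000 - 294)² = (-1294)² = 1674436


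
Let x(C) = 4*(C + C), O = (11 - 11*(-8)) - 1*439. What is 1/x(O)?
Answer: -1/2720 ≈ -0.00036765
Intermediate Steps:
O = -340 (O = (11 + 88) - 439 = 99 - 439 = -340)
x(C) = 8*C (x(C) = 4*(2*C) = 8*C)
1/x(O) = 1/(8*(-340)) = 1/(-2720) = -1/2720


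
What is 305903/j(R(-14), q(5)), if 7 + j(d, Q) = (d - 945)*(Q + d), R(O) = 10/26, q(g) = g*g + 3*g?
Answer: -51697607/6448183 ≈ -8.0174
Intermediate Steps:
q(g) = g**2 + 3*g
R(O) = 5/13 (R(O) = 10*(1/26) = 5/13)
j(d, Q) = -7 + (-945 + d)*(Q + d) (j(d, Q) = -7 + (d - 945)*(Q + d) = -7 + (-945 + d)*(Q + d))
305903/j(R(-14), q(5)) = 305903/(-7 + (5/13)**2 - 4725*(3 + 5) - 945*5/13 + (5*(3 + 5))*(5/13)) = 305903/(-7 + 25/169 - 4725*8 - 4725/13 + (5*8)*(5/13)) = 305903/(-7 + 25/169 - 945*40 - 4725/13 + 40*(5/13)) = 305903/(-7 + 25/169 - 37800 - 4725/13 + 200/13) = 305903/(-6448183/169) = 305903*(-169/6448183) = -51697607/6448183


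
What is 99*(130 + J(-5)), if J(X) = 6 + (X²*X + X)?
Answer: 594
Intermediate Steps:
J(X) = 6 + X + X³ (J(X) = 6 + (X³ + X) = 6 + (X + X³) = 6 + X + X³)
99*(130 + J(-5)) = 99*(130 + (6 - 5 + (-5)³)) = 99*(130 + (6 - 5 - 125)) = 99*(130 - 124) = 99*6 = 594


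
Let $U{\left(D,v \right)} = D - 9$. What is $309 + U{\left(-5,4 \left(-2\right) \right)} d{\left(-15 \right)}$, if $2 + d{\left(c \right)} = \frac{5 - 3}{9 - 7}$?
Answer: $323$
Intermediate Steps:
$U{\left(D,v \right)} = -9 + D$
$d{\left(c \right)} = -1$ ($d{\left(c \right)} = -2 + \frac{5 - 3}{9 - 7} = -2 + \frac{2}{2} = -2 + 2 \cdot \frac{1}{2} = -2 + 1 = -1$)
$309 + U{\left(-5,4 \left(-2\right) \right)} d{\left(-15 \right)} = 309 + \left(-9 - 5\right) \left(-1\right) = 309 - -14 = 309 + 14 = 323$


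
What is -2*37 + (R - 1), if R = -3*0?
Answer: -75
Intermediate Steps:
R = 0
-2*37 + (R - 1) = -2*37 + (0 - 1) = -74 - 1 = -75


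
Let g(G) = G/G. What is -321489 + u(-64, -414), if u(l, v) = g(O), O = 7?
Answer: -321488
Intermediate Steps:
g(G) = 1
u(l, v) = 1
-321489 + u(-64, -414) = -321489 + 1 = -321488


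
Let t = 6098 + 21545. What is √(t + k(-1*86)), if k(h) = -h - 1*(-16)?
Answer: √27745 ≈ 166.57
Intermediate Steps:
k(h) = 16 - h (k(h) = -h + 16 = 16 - h)
t = 27643
√(t + k(-1*86)) = √(27643 + (16 - (-1)*86)) = √(27643 + (16 - 1*(-86))) = √(27643 + (16 + 86)) = √(27643 + 102) = √27745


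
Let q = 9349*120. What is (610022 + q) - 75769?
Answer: 1656133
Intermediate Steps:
q = 1121880
(610022 + q) - 75769 = (610022 + 1121880) - 75769 = 1731902 - 75769 = 1656133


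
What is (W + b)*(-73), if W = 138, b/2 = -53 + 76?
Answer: -13432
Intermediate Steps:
b = 46 (b = 2*(-53 + 76) = 2*23 = 46)
(W + b)*(-73) = (138 + 46)*(-73) = 184*(-73) = -13432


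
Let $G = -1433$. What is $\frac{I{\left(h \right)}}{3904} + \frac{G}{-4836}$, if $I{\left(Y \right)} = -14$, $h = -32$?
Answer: $\frac{690841}{2359968} \approx 0.29273$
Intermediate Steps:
$\frac{I{\left(h \right)}}{3904} + \frac{G}{-4836} = - \frac{14}{3904} - \frac{1433}{-4836} = \left(-14\right) \frac{1}{3904} - - \frac{1433}{4836} = - \frac{7}{1952} + \frac{1433}{4836} = \frac{690841}{2359968}$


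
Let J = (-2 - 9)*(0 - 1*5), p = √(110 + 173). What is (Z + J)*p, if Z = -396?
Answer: -341*√283 ≈ -5736.5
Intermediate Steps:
p = √283 ≈ 16.823
J = 55 (J = -11*(0 - 5) = -11*(-5) = 55)
(Z + J)*p = (-396 + 55)*√283 = -341*√283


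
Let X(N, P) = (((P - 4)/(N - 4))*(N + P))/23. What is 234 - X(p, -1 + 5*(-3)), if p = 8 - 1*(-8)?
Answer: 234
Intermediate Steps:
p = 16 (p = 8 + 8 = 16)
X(N, P) = (-4 + P)*(N + P)/(23*(-4 + N)) (X(N, P) = (((-4 + P)/(-4 + N))*(N + P))*(1/23) = ((-4 + P)*(N + P)/(-4 + N))*(1/23) = (-4 + P)*(N + P)/(23*(-4 + N)))
234 - X(p, -1 + 5*(-3)) = 234 - ((-1 + 5*(-3))² - 4*16 - 4*(-1 + 5*(-3)) + 16*(-1 + 5*(-3)))/(23*(-4 + 16)) = 234 - ((-1 - 15)² - 64 - 4*(-1 - 15) + 16*(-1 - 15))/(23*12) = 234 - ((-16)² - 64 - 4*(-16) + 16*(-16))/(23*12) = 234 - (256 - 64 + 64 - 256)/(23*12) = 234 - 0/(23*12) = 234 - 1*0 = 234 + 0 = 234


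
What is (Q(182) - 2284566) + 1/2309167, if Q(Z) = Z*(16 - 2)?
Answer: -5269560659005/2309167 ≈ -2.2820e+6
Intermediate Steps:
Q(Z) = 14*Z (Q(Z) = Z*14 = 14*Z)
(Q(182) - 2284566) + 1/2309167 = (14*182 - 2284566) + 1/2309167 = (2548 - 2284566) + 1/2309167 = -2282018 + 1/2309167 = -5269560659005/2309167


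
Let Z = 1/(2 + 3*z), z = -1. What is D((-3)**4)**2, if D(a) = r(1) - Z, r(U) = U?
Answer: 4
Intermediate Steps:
Z = -1 (Z = 1/(2 + 3*(-1)) = 1/(2 - 3) = 1/(-1) = -1)
D(a) = 2 (D(a) = 1 - 1*(-1) = 1 + 1 = 2)
D((-3)**4)**2 = 2**2 = 4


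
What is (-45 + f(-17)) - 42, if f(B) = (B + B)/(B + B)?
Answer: -86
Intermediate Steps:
f(B) = 1 (f(B) = (2*B)/((2*B)) = (2*B)*(1/(2*B)) = 1)
(-45 + f(-17)) - 42 = (-45 + 1) - 42 = -44 - 42 = -86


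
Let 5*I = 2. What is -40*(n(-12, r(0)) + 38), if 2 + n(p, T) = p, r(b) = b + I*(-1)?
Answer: -960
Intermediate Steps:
I = ⅖ (I = (⅕)*2 = ⅖ ≈ 0.40000)
r(b) = -⅖ + b (r(b) = b + (⅖)*(-1) = b - ⅖ = -⅖ + b)
n(p, T) = -2 + p
-40*(n(-12, r(0)) + 38) = -40*((-2 - 12) + 38) = -40*(-14 + 38) = -40*24 = -960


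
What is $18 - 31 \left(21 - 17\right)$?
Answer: $-106$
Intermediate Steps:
$18 - 31 \left(21 - 17\right) = 18 - 124 = -106$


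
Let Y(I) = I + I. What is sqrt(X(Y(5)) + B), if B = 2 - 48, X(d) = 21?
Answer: 5*I ≈ 5.0*I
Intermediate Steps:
Y(I) = 2*I
B = -46
sqrt(X(Y(5)) + B) = sqrt(21 - 46) = sqrt(-25) = 5*I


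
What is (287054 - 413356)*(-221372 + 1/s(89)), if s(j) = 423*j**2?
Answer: 93681383772732250/3350583 ≈ 2.7960e+10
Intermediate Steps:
(287054 - 413356)*(-221372 + 1/s(89)) = (287054 - 413356)*(-221372 + 1/(423*89**2)) = -126302*(-221372 + 1/(423*7921)) = -126302*(-221372 + 1/3350583) = -126302*(-741725259875/3350583) = 93681383772732250/3350583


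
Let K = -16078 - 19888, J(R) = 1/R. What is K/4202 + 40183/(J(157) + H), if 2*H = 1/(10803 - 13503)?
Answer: 71574982402531/11015543 ≈ 6.4976e+6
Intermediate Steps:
H = -1/5400 (H = 1/(2*(10803 - 13503)) = (½)/(-2700) = (½)*(-1/2700) = -1/5400 ≈ -0.00018519)
K = -35966
K/4202 + 40183/(J(157) + H) = -35966/4202 + 40183/(1/157 - 1/5400) = -35966*1/4202 + 40183/(1/157 - 1/5400) = -17983/2101 + 40183/(5243/847800) = -17983/2101 + 40183*(847800/5243) = -17983/2101 + 34067147400/5243 = 71574982402531/11015543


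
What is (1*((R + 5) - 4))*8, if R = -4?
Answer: -24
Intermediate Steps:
(1*((R + 5) - 4))*8 = (1*((-4 + 5) - 4))*8 = (1*(1 - 4))*8 = (1*(-3))*8 = -3*8 = -24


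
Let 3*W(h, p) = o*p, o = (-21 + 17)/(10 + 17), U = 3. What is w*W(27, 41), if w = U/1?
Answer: -164/27 ≈ -6.0741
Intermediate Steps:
o = -4/27 ≈ -0.14815
w = 3 (w = 3/1 = 3*1 = 3)
W(h, p) = -4*p/81 (W(h, p) = (-4*p/27)/3 = -4*p/81)
w*W(27, 41) = 3*(-4/81*41) = 3*(-164/81) = -164/27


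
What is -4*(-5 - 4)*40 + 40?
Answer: 1480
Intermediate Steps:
-4*(-5 - 4)*40 + 40 = -4*(-9)*40 + 40 = 36*40 + 40 = 1440 + 40 = 1480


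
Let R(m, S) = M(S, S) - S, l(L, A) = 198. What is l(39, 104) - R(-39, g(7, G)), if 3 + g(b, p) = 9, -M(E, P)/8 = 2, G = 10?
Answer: 220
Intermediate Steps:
M(E, P) = -16 (M(E, P) = -8*2 = -16)
g(b, p) = 6 (g(b, p) = -3 + 9 = 6)
R(m, S) = -16 - S
l(39, 104) - R(-39, g(7, G)) = 198 - (-16 - 1*6) = 198 - (-16 - 6) = 198 - 1*(-22) = 198 + 22 = 220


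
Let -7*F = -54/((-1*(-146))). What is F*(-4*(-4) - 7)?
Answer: 243/511 ≈ 0.47554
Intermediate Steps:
F = 27/511 (F = -(-54)/(7*((-1*(-146)))) = -(-54)/(7*146) = -1/7*(-27/73) = 27/511 ≈ 0.052838)
F*(-4*(-4) - 7) = 27*(-4*(-4) - 7)/511 = 27*(16 - 7)/511 = (27/511)*9 = 243/511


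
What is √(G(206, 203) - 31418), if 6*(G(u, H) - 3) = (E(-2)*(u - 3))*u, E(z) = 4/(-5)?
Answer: I*√8322915/15 ≈ 192.33*I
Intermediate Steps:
E(z) = -⅘ (E(z) = 4*(-⅕) = -⅘)
G(u, H) = 3 + u*(12/5 - 4*u/5)/6 (G(u, H) = 3 + ((-4*(u - 3)/5)*u)/6 = 3 + ((-4*(-3 + u)/5)*u)/6 = 3 + ((12/5 - 4*u/5)*u)/6 = 3 + (u*(12/5 - 4*u/5))/6 = 3 + u*(12/5 - 4*u/5)/6)
√(G(206, 203) - 31418) = √((3 - 2/15*206² + (⅖)*206) - 31418) = √((3 - 2/15*42436 + 412/5) - 31418) = √((3 - 84872/15 + 412/5) - 31418) = √(-83591/15 - 31418) = √(-554861/15) = I*√8322915/15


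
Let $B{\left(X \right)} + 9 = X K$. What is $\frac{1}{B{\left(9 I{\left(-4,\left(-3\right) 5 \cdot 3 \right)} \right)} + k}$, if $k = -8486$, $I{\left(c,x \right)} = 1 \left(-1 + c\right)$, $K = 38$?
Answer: $- \frac{1}{10205} \approx -9.7991 \cdot 10^{-5}$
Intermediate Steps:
$I{\left(c,x \right)} = -1 + c$
$B{\left(X \right)} = -9 + 38 X$ ($B{\left(X \right)} = -9 + X 38 = -9 + 38 X$)
$\frac{1}{B{\left(9 I{\left(-4,\left(-3\right) 5 \cdot 3 \right)} \right)} + k} = \frac{1}{\left(-9 + 38 \cdot 9 \left(-1 - 4\right)\right) - 8486} = \frac{1}{\left(-9 + 38 \cdot 9 \left(-5\right)\right) - 8486} = \frac{1}{\left(-9 + 38 \left(-45\right)\right) - 8486} = \frac{1}{\left(-9 - 1710\right) - 8486} = \frac{1}{-1719 - 8486} = \frac{1}{-10205} = - \frac{1}{10205}$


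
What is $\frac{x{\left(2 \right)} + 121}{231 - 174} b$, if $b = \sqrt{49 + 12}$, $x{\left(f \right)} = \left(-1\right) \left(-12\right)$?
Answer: $\frac{7 \sqrt{61}}{3} \approx 18.224$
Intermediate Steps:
$x{\left(f \right)} = 12$
$b = \sqrt{61} \approx 7.8102$
$\frac{x{\left(2 \right)} + 121}{231 - 174} b = \frac{12 + 121}{231 - 174} \sqrt{61} = \frac{133}{57} \sqrt{61} = 133 \cdot \frac{1}{57} \sqrt{61} = \frac{7 \sqrt{61}}{3}$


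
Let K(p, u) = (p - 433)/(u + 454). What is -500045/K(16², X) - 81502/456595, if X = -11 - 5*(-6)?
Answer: 107994421698721/80817315 ≈ 1.3363e+6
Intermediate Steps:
X = 19 (X = -11 + 30 = 19)
K(p, u) = (-433 + p)/(454 + u)
-500045/K(16², X) - 81502/456595 = -500045*(454 + 19)/(-433 + 16²) - 81502/456595 = -500045*473/(-433 + 256) - 81502*1/456595 = -500045/((1/473)*(-177)) - 81502/456595 = -500045/(-177/473) - 81502/456595 = -500045*(-473/177) - 81502/456595 = 236521285/177 - 81502/456595 = 107994421698721/80817315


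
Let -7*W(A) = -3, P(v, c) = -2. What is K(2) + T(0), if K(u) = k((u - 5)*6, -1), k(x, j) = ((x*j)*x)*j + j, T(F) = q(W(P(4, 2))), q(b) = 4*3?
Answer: 335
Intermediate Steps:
W(A) = 3/7 (W(A) = -1/7*(-3) = 3/7)
q(b) = 12
T(F) = 12
k(x, j) = j + j**2*x**2 (k(x, j) = ((j*x)*x)*j + j = (j*x**2)*j + j = j**2*x**2 + j = j + j**2*x**2)
K(u) = -1 + (-30 + 6*u)**2 (K(u) = -(1 - ((u - 5)*6)**2) = -(1 - ((-5 + u)*6)**2) = -(1 - (-30 + 6*u)**2) = -1 + (-30 + 6*u)**2)
K(2) + T(0) = (-1 + 36*(-5 + 2)**2) + 12 = (-1 + 36*(-3)**2) + 12 = (-1 + 36*9) + 12 = (-1 + 324) + 12 = 323 + 12 = 335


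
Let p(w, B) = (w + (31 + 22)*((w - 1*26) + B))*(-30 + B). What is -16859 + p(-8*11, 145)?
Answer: 161966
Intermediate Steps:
p(w, B) = (-30 + B)*(-1378 + 53*B + 54*w) (p(w, B) = (w + 53*((w - 26) + B))*(-30 + B) = (w + 53*((-26 + w) + B))*(-30 + B) = (w + 53*(-26 + B + w))*(-30 + B) = (w + (-1378 + 53*B + 53*w))*(-30 + B) = (-1378 + 53*B + 54*w)*(-30 + B) = (-30 + B)*(-1378 + 53*B + 54*w))
-16859 + p(-8*11, 145) = -16859 + (41340 - 2968*145 - (-12960)*11 + 53*145² + 54*145*(-8*11)) = -16859 + (41340 - 430360 - 1620*(-88) + 53*21025 + 54*145*(-88)) = -16859 + (41340 - 430360 + 142560 + 1114325 - 689040) = -16859 + 178825 = 161966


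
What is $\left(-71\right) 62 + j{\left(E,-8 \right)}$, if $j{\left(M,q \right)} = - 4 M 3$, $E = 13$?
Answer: $-4558$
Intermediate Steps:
$j{\left(M,q \right)} = - 12 M$
$\left(-71\right) 62 + j{\left(E,-8 \right)} = \left(-71\right) 62 - 156 = -4402 - 156 = -4558$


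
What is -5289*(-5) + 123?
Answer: 26568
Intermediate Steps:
-5289*(-5) + 123 = -129*(-205) + 123 = 26445 + 123 = 26568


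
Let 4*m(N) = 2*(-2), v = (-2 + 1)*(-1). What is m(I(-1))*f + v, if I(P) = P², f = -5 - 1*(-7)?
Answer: -1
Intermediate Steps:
f = 2 (f = -5 + 7 = 2)
v = 1 (v = -1*(-1) = 1)
m(N) = -1 (m(N) = (2*(-2))/4 = (¼)*(-4) = -1)
m(I(-1))*f + v = -1*2 + 1 = -2 + 1 = -1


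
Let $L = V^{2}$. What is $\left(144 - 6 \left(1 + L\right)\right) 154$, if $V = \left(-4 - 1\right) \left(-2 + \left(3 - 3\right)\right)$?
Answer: $-71148$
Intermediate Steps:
$V = 10$ ($V = - 5 \left(-2 + 0\right) = \left(-5\right) \left(-2\right) = 10$)
$L = 100$ ($L = 10^{2} = 100$)
$\left(144 - 6 \left(1 + L\right)\right) 154 = \left(144 - 6 \left(1 + 100\right)\right) 154 = \left(144 - 606\right) 154 = \left(-462\right) 154 = -71148$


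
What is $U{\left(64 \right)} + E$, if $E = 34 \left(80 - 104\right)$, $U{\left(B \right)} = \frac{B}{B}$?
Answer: $-815$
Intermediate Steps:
$U{\left(B \right)} = 1$
$E = -816$ ($E = 34 \left(-24\right) = -816$)
$U{\left(64 \right)} + E = 1 - 816 = -815$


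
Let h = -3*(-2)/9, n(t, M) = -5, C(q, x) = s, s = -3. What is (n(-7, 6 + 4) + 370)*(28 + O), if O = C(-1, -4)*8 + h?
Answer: 5110/3 ≈ 1703.3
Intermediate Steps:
C(q, x) = -3
h = ⅔ (h = 6*(⅑) = ⅔ ≈ 0.66667)
O = -70/3 (O = -3*8 + ⅔ = -24 + ⅔ = -70/3 ≈ -23.333)
(n(-7, 6 + 4) + 370)*(28 + O) = (-5 + 370)*(28 - 70/3) = 365*(14/3) = 5110/3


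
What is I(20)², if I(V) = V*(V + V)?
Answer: 640000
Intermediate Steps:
I(V) = 2*V² (I(V) = V*(2*V) = 2*V²)
I(20)² = (2*20²)² = (2*400)² = 800² = 640000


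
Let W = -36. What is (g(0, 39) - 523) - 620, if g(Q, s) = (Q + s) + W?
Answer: -1140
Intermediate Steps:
g(Q, s) = -36 + Q + s (g(Q, s) = (Q + s) - 36 = -36 + Q + s)
(g(0, 39) - 523) - 620 = ((-36 + 0 + 39) - 523) - 620 = (3 - 523) - 620 = -520 - 620 = -1140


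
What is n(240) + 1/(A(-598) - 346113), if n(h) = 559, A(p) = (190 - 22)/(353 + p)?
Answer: 6771714226/12113979 ≈ 559.00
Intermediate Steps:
A(p) = 168/(353 + p)
n(240) + 1/(A(-598) - 346113) = 559 + 1/(168/(353 - 598) - 346113) = 559 + 1/(168/(-245) - 346113) = 559 + 1/(168*(-1/245) - 346113) = 559 + 1/(-24/35 - 346113) = 559 + 1/(-12113979/35) = 559 - 35/12113979 = 6771714226/12113979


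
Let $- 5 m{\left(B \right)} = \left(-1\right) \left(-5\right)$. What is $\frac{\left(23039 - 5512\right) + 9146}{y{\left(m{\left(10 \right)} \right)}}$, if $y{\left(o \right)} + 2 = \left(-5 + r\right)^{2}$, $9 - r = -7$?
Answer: $\frac{1569}{7} \approx 224.14$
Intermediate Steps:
$r = 16$ ($r = 9 - -7 = 9 + 7 = 16$)
$m{\left(B \right)} = -1$ ($m{\left(B \right)} = - \frac{\left(-1\right) \left(-5\right)}{5} = \left(- \frac{1}{5}\right) 5 = -1$)
$y{\left(o \right)} = 119$ ($y{\left(o \right)} = -2 + \left(-5 + 16\right)^{2} = -2 + 11^{2} = -2 + 121 = 119$)
$\frac{\left(23039 - 5512\right) + 9146}{y{\left(m{\left(10 \right)} \right)}} = \frac{\left(23039 - 5512\right) + 9146}{119} = \left(17527 + 9146\right) \frac{1}{119} = 26673 \cdot \frac{1}{119} = \frac{1569}{7}$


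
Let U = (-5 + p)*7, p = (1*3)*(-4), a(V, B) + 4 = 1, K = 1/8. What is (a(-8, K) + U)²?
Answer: 14884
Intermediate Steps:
K = ⅛ ≈ 0.12500
a(V, B) = -3 (a(V, B) = -4 + 1 = -3)
p = -12 (p = 3*(-4) = -12)
U = -119 (U = (-5 - 12)*7 = -17*7 = -119)
(a(-8, K) + U)² = (-3 - 119)² = (-122)² = 14884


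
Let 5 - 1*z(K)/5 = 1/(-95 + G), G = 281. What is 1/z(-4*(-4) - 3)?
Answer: 186/4645 ≈ 0.040043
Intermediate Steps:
z(K) = 4645/186 (z(K) = 25 - 5/(-95 + 281) = 25 - 5/186 = 4645/186)
1/z(-4*(-4) - 3) = 1/(4645/186) = 186/4645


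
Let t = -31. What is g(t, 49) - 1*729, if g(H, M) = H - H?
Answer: -729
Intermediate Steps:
g(H, M) = 0
g(t, 49) - 1*729 = 0 - 1*729 = 0 - 729 = -729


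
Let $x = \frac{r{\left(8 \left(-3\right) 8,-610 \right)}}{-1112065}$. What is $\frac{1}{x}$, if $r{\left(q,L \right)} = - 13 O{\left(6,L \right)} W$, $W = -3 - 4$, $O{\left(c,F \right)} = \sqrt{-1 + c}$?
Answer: $- \frac{222413 \sqrt{5}}{91} \approx -5465.2$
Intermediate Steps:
$W = -7$ ($W = -3 - 4 = -7$)
$r{\left(q,L \right)} = 91 \sqrt{5}$ ($r{\left(q,L \right)} = - 13 \sqrt{-1 + 6} \left(-7\right) = - 13 \sqrt{5} \left(-7\right) = 91 \sqrt{5}$)
$x = - \frac{91 \sqrt{5}}{1112065}$ ($x = \frac{91 \sqrt{5}}{-1112065} = 91 \sqrt{5} \left(- \frac{1}{1112065}\right) = - \frac{91 \sqrt{5}}{1112065} \approx -0.00018298$)
$\frac{1}{x} = \frac{1}{\left(- \frac{91}{1112065}\right) \sqrt{5}} = - \frac{222413 \sqrt{5}}{91}$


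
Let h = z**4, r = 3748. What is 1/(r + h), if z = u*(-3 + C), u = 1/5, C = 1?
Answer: 625/2342516 ≈ 0.00026681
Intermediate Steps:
u = 1/5 ≈ 0.20000
z = -2/5 (z = (-3 + 1)/5 = (1/5)*(-2) = -2/5 ≈ -0.40000)
h = 16/625 (h = (-2/5)**4 = 16/625 ≈ 0.025600)
1/(r + h) = 1/(3748 + 16/625) = 1/(2342516/625) = 625/2342516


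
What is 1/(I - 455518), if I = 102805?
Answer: -1/352713 ≈ -2.8352e-6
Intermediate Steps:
1/(I - 455518) = 1/(102805 - 455518) = 1/(-352713) = -1/352713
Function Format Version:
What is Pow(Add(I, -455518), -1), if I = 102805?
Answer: Rational(-1, 352713) ≈ -2.8352e-6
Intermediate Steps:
Pow(Add(I, -455518), -1) = Pow(Add(102805, -455518), -1) = Pow(-352713, -1) = Rational(-1, 352713)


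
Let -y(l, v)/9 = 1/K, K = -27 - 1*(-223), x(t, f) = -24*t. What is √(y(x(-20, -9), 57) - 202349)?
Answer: 13*I*√234677/14 ≈ 449.83*I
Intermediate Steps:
K = 196 (K = -27 + 223 = 196)
y(l, v) = -9/196
√(y(x(-20, -9), 57) - 202349) = √(-9/196 - 202349) = √(-39660413/196) = 13*I*√234677/14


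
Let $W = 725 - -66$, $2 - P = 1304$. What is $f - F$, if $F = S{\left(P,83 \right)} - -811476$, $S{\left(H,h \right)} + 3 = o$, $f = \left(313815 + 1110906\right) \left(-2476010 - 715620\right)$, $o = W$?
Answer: $-4547183097494$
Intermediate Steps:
$P = -1302$ ($P = 2 - 1304 = -1302$)
$W = 791$ ($W = 725 + 66 = 791$)
$o = 791$
$f = -4547182285230$ ($f = 1424721 \left(-3191630\right) = -4547182285230$)
$S{\left(H,h \right)} = 788$ ($S{\left(H,h \right)} = -3 + 791 = 788$)
$F = 812264$ ($F = 788 - -811476 = 788 + 811476 = 812264$)
$f - F = -4547182285230 - 812264 = -4547183097494$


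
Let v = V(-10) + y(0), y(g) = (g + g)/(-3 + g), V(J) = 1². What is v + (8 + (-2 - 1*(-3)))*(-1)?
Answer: -8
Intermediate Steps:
V(J) = 1
y(g) = 2*g/(-3 + g) (y(g) = (2*g)/(-3 + g) = 2*g/(-3 + g))
v = 1 (v = 1 + 2*0/(-3 + 0) = 1 + 2*0/(-3) = 1 + 2*0*(-⅓) = 1 + 0 = 1)
v + (8 + (-2 - 1*(-3)))*(-1) = 1 + (8 + (-2 - 1*(-3)))*(-1) = 1 + (8 + (-2 + 3))*(-1) = 1 + (8 + 1)*(-1) = 1 + 9*(-1) = 1 - 9 = -8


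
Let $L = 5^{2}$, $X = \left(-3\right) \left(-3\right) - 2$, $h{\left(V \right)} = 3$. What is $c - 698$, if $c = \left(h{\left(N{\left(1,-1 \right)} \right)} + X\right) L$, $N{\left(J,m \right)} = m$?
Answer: $-448$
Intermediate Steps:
$X = 7$ ($X = 9 - 2 = 7$)
$L = 25$
$c = 250$ ($c = \left(3 + 7\right) 25 = 10 \cdot 25 = 250$)
$c - 698 = 250 - 698 = -448$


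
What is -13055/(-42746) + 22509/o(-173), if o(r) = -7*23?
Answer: -960067859/6882106 ≈ -139.50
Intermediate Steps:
o(r) = -161
-13055/(-42746) + 22509/o(-173) = -13055/(-42746) + 22509/(-161) = -13055*(-1/42746) + 22509*(-1/161) = 13055/42746 - 22509/161 = -960067859/6882106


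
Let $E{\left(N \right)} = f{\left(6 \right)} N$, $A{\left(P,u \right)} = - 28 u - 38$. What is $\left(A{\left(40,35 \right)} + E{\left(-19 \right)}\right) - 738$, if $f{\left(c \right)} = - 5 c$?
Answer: $-1186$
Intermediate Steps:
$A{\left(P,u \right)} = -38 - 28 u$
$E{\left(N \right)} = - 30 N$ ($E{\left(N \right)} = \left(-5\right) 6 N = - 30 N$)
$\left(A{\left(40,35 \right)} + E{\left(-19 \right)}\right) - 738 = \left(\left(-38 - 980\right) - -570\right) - 738 = \left(\left(-38 - 980\right) + 570\right) - 738 = \left(-1018 + 570\right) - 738 = -448 - 738 = -1186$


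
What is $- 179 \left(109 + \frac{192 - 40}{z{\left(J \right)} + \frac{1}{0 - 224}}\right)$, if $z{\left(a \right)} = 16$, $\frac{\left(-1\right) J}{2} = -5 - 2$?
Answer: $- \frac{76002505}{3583} \approx -21212.0$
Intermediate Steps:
$J = 14$ ($J = - 2 \left(-5 - 2\right) = \left(-2\right) \left(-7\right) = 14$)
$- 179 \left(109 + \frac{192 - 40}{z{\left(J \right)} + \frac{1}{0 - 224}}\right) = - 179 \left(109 + \frac{192 - 40}{16 + \frac{1}{0 - 224}}\right) = - 179 \left(109 + \frac{152}{16 + \frac{1}{-224}}\right) = - 179 \left(109 + \frac{152}{16 - \frac{1}{224}}\right) = - 179 \left(109 + \frac{152}{\frac{3583}{224}}\right) = - 179 \left(109 + 152 \cdot \frac{224}{3583}\right) = - 179 \left(109 + \frac{34048}{3583}\right) = \left(-179\right) \frac{424595}{3583} = - \frac{76002505}{3583}$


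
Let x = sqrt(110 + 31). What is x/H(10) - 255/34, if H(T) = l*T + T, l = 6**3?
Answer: -15/2 + sqrt(141)/2170 ≈ -7.4945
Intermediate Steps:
l = 216
H(T) = 217*T (H(T) = 216*T + T = 217*T)
x = sqrt(141) ≈ 11.874
x/H(10) - 255/34 = sqrt(141)/((217*10)) - 255/34 = sqrt(141)/2170 - 255*1/34 = sqrt(141)*(1/2170) - 15/2 = sqrt(141)/2170 - 15/2 = -15/2 + sqrt(141)/2170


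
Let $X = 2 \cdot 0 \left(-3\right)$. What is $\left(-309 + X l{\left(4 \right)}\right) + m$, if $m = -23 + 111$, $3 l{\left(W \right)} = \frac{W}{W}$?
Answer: $-221$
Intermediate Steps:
$l{\left(W \right)} = \frac{1}{3}$ ($l{\left(W \right)} = \frac{W \frac{1}{W}}{3} = \frac{1}{3} \cdot 1 = \frac{1}{3}$)
$m = 88$
$X = 0$ ($X = 2 \cdot 0 = 0$)
$\left(-309 + X l{\left(4 \right)}\right) + m = \left(-309 + 0 \cdot \frac{1}{3}\right) + 88 = \left(-309 + 0\right) + 88 = -309 + 88 = -221$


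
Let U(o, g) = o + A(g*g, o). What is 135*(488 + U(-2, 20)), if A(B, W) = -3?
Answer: 65205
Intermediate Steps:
U(o, g) = -3 + o (U(o, g) = o - 3 = -3 + o)
135*(488 + U(-2, 20)) = 135*(488 + (-3 - 2)) = 135*(488 - 5) = 135*483 = 65205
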